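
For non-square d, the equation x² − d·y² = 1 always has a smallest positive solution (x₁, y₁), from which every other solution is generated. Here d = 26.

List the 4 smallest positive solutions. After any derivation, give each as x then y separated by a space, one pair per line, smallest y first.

d=26: √d = [5; 10] (ℓ=1, odd), read p_1/q_1
a_0=5:  p_0=5·1+0=5,  q_0=5·0+1=1
a_1=10:  p_1=10·5+1=51,  q_1=10·1+0=10
→ (51, 10).  Check: 51²=2601, 26·10²=2600, difference 1.
k=2:  x_2 = 51·51+26·10·10 = 5201,  y_2 = 51·10+10·51 = 1020
k=3:  x_3 = 51·5201+26·10·1020 = 530451,  y_3 = 51·1020+10·5201 = 104030
k=4:  x_4 = 51·530451+26·10·104030 = 54100801,  y_4 = 51·104030+10·530451 = 10610040

51 10
5201 1020
530451 104030
54100801 10610040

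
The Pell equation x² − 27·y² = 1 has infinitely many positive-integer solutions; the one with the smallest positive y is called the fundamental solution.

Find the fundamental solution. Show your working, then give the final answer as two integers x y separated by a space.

26 5

√27 → a₀=5, period (5,10); ℓ=2 even so k=1
a_0=5:  p_0=5·1+0=5,  q_0=5·0+1=1
a_1=5:  p_1=5·5+1=26,  q_1=5·1+0=5
(x₁, y₁) = (26, 5);  26² − 27·5² = 1 ✓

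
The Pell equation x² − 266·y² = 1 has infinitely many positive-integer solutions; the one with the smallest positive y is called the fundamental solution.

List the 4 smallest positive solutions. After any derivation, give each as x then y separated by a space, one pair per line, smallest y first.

685 42
938449 57540
1285674445 78829758
1761373051201 107996710920

d=266: √d = [16; 3,4,3,32] (ℓ=4, even), read p_3/q_3
i=0: a=16 ⇒ p=16, q=1
i=1: a=3 ⇒ p=49, q=3
i=2: a=4 ⇒ p=212, q=13
i=3: a=3 ⇒ p=685, q=42
→ (685, 42).  Check: 685²=469225, 266·42²=469224, difference 1.
k=2:  x_2 = 685·685+266·42·42 = 938449,  y_2 = 685·42+42·685 = 57540
k=3:  x_3 = 685·938449+266·42·57540 = 1285674445,  y_3 = 685·57540+42·938449 = 78829758
k=4:  x_4 = 685·1285674445+266·42·78829758 = 1761373051201,  y_4 = 685·78829758+42·1285674445 = 107996710920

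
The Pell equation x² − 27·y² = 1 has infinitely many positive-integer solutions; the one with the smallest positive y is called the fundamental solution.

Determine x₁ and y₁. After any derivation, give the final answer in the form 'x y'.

[5; 5,10] for √27; ℓ=2 ⇒ convergent index 1
a_0=5:  p_0=5·1+0=5,  q_0=5·0+1=1
a_1=5:  p_1=5·5+1=26,  q_1=5·1+0=5
(x₁, y₁) = (26, 5);  26² − 27·5² = 1 ✓

26 5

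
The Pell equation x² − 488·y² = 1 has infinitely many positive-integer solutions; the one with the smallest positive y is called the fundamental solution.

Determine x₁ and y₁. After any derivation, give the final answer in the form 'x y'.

243 11

√488 → a₀=22, period (11,44); ℓ=2 even so k=1
k=0  a_k=22  p_k/q_k = 22/1
k=1  a_k=11  p_k/q_k = 243/11
→ (243, 11).  Check: 243²=59049, 488·11²=59048, difference 1.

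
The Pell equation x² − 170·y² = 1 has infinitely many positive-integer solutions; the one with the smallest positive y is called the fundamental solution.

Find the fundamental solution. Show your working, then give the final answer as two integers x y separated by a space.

√170 = [13; 26, …], period ℓ=1 (odd) → k=1
i=0: a=13 ⇒ p=13, q=1
i=1: a=26 ⇒ p=339, q=26
→ (339, 26).  Check: 339²=114921, 170·26²=114920, difference 1.

339 26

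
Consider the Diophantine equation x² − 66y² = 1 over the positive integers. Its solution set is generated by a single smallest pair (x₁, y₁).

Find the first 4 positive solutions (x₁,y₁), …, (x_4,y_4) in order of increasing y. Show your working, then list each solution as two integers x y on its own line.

65 8
8449 1040
1098305 135192
142771201 17573920

[8; 8,16] for √66; ℓ=2 ⇒ convergent index 1
k=0  a_k=8  p_k/q_k = 8/1
k=1  a_k=8  p_k/q_k = 65/8
fundamental: x₁=65, y₁=8  (since 4225 − 66·64 = 1)
n=2: (65,8)∘(65,8) = (65·65+66·8·8, 65·8+8·65) = (8449,1040)
n=3: (8449,1040)∘(65,8) = (65·8449+66·8·1040, 65·1040+8·8449) = (1098305,135192)
n=4: (1098305,135192)∘(65,8) = (65·1098305+66·8·135192, 65·135192+8·1098305) = (142771201,17573920)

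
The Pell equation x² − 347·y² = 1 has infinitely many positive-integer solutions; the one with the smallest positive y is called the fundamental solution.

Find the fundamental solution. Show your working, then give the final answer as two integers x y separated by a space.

641602 34443

√347 = [18; 1,1,1,2,4,…,1,1,36, …], period ℓ=14 (even) → k=13
i=0: a=18 ⇒ p=18, q=1
…
i=4: a=2 ⇒ p=149, q=8
i=5: a=4 ⇒ p=652, q=35
…
i=10: a=2 ⇒ p=164168, q=8813
…
i=12: a=1 ⇒ p=402885, q=21628
i=13: a=1 ⇒ p=641602, q=34443
→ (641602, 34443).  Check: 641602²=411653126404, 347·34443²=411653126403, difference 1.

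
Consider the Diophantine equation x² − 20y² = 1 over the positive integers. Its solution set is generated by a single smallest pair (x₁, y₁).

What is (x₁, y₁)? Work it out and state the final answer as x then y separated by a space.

9 2

√20 → a₀=4, period (2,8); ℓ=2 even so k=1
step 0: (4, 1)  from 4·(1,0) + (0,1)
step 1: (9, 2)  from 2·(4,1) + (1,0)
(x₁, y₁) = (9, 2);  9² − 20·2² = 1 ✓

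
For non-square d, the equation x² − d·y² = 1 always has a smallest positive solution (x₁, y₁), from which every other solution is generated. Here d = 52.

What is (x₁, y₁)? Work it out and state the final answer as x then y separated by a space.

[7; 4,1,2,1,4,14] for √52; ℓ=6 ⇒ convergent index 5
a_0=7:  p_0=7·1+0=7,  q_0=7·0+1=1
a_1=4:  p_1=4·7+1=29,  q_1=4·1+0=4
a_2=1:  p_2=1·29+7=36,  q_2=1·4+1=5
…
a_4=1:  p_4=1·101+36=137,  q_4=1·14+5=19
a_5=4:  p_5=4·137+101=649,  q_5=4·19+14=90
fundamental: x₁=649, y₁=90  (since 421201 − 52·8100 = 1)

649 90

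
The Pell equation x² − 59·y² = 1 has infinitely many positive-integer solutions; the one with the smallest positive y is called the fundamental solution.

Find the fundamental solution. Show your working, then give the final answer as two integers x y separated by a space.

√59 = [7; 1,2,7,2,1,14, …], period ℓ=6 (even) → k=5
i=0: a=7 ⇒ p=7, q=1
i=1: a=1 ⇒ p=8, q=1
…
i=4: a=2 ⇒ p=361, q=47
i=5: a=1 ⇒ p=530, q=69
→ (530, 69).  Check: 530²=280900, 59·69²=280899, difference 1.

530 69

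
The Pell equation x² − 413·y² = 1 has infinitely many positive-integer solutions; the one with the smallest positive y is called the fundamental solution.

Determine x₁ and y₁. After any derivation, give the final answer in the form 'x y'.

√413 = [20; 3,9,1,4,1,9,3,40, …], period ℓ=8 (even) → k=7
a_0=20:  p_0=20·1+0=20,  q_0=20·0+1=1
…
a_3=1:  p_3=1·569+61=630,  q_3=1·28+3=31
…
a_5=1:  p_5=1·3089+630=3719,  q_5=1·152+31=183
a_6=9:  p_6=9·3719+3089=36560,  q_6=9·183+152=1799
a_7=3:  p_7=3·36560+3719=113399,  q_7=3·1799+183=5580
(x₁, y₁) = (113399, 5580);  113399² − 413·5580² = 1 ✓

113399 5580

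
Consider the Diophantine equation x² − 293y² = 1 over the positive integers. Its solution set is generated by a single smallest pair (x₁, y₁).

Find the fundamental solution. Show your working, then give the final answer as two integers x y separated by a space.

[17; 8,1,1,8,34] for √293; ℓ=5 ⇒ convergent index 9
a_0=17:  p_0=17·1+0=17,  q_0=17·0+1=1
a_1=8:  p_1=8·17+1=137,  q_1=8·1+0=8
a_2=1:  p_2=1·137+17=154,  q_2=1·8+1=9
…
a_4=8:  p_4=8·291+154=2482,  q_4=8·17+9=145
…
a_7=1:  p_7=1·679914+84679=764593,  q_7=1·39721+4947=44668
a_8=1:  p_8=1·764593+679914=1444507,  q_8=1·44668+39721=84389
a_9=8:  p_9=8·1444507+764593=12320649,  q_9=8·84389+44668=719780
(x₁, y₁) = (12320649, 719780);  12320649² − 293·719780² = 1 ✓

12320649 719780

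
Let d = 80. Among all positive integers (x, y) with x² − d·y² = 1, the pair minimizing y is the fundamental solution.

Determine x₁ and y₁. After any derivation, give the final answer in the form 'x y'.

√80 → a₀=8, period (1,16); ℓ=2 even so k=1
i=0: a=8 ⇒ p=8, q=1
i=1: a=1 ⇒ p=9, q=1
(x₁, y₁) = (9, 1);  9² − 80·1² = 1 ✓

9 1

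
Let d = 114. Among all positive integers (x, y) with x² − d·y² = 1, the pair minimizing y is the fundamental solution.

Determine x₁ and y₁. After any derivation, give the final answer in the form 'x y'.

d=114: √d = [10; 1,2,10,2,1,20] (ℓ=6, even), read p_5/q_5
a_0=10:  p_0=10·1+0=10,  q_0=10·0+1=1
…
a_2=2:  p_2=2·11+10=32,  q_2=2·1+1=3
a_3=10:  p_3=10·32+11=331,  q_3=10·3+1=31
a_4=2:  p_4=2·331+32=694,  q_4=2·31+3=65
a_5=1:  p_5=1·694+331=1025,  q_5=1·65+31=96
→ (1025, 96).  Check: 1025²=1050625, 114·96²=1050624, difference 1.

1025 96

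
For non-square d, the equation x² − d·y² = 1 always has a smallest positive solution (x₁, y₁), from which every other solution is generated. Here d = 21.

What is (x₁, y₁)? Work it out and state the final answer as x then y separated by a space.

55 12

√21 = [4; 1,1,2,1,1,8, …], period ℓ=6 (even) → k=5
a_0=4:  p_0=4·1+0=4,  q_0=4·0+1=1
…
a_2=1:  p_2=1·5+4=9,  q_2=1·1+1=2
a_3=2:  p_3=2·9+5=23,  q_3=2·2+1=5
a_4=1:  p_4=1·23+9=32,  q_4=1·5+2=7
a_5=1:  p_5=1·32+23=55,  q_5=1·7+5=12
→ (55, 12).  Check: 55²=3025, 21·12²=3024, difference 1.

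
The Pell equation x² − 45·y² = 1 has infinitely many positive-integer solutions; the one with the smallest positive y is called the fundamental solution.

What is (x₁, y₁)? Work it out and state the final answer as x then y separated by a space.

√45 = [6; 1,2,2,2,1,12, …], period ℓ=6 (even) → k=5
step 0: (6, 1)  from 6·(1,0) + (0,1)
…
step 4: (114, 17)  from 2·(47,7) + (20,3)
step 5: (161, 24)  from 1·(114,17) + (47,7)
fundamental: x₁=161, y₁=24  (since 25921 − 45·576 = 1)

161 24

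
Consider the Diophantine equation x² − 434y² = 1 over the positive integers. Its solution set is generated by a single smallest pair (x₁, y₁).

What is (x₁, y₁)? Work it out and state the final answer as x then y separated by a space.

√434 → a₀=20, period (1,4,1,40); ℓ=4 even so k=3
step 0: (20, 1)  from 20·(1,0) + (0,1)
…
step 2: (104, 5)  from 4·(21,1) + (20,1)
step 3: (125, 6)  from 1·(104,5) + (21,1)
fundamental: x₁=125, y₁=6  (since 15625 − 434·36 = 1)

125 6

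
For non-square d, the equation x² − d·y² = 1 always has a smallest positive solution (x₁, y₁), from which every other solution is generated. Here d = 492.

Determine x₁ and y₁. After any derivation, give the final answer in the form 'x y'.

29767 1342

√492 = [22; 5,1,1,10,1,1,5,44, …], period ℓ=8 (even) → k=7
i=0: a=22 ⇒ p=22, q=1
…
i=4: a=10 ⇒ p=2573, q=116
i=5: a=1 ⇒ p=2817, q=127
i=6: a=1 ⇒ p=5390, q=243
i=7: a=5 ⇒ p=29767, q=1342
→ (29767, 1342).  Check: 29767²=886074289, 492·1342²=886074288, difference 1.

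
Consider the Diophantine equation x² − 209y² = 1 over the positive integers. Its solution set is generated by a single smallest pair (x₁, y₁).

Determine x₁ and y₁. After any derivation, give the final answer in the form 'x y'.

√209 → a₀=14, period (2,5,3,2,3,5,2,28); ℓ=8 even so k=7
step 0: (14, 1)  from 14·(1,0) + (0,1)
…
step 2: (159, 11)  from 5·(29,2) + (14,1)
step 3: (506, 35)  from 3·(159,11) + (29,2)
step 4: (1171, 81)  from 2·(506,35) + (159,11)
…
step 6: (21266, 1471)  from 5·(4019,278) + (1171,81)
step 7: (46551, 3220)  from 2·(21266,1471) + (4019,278)
(x₁, y₁) = (46551, 3220);  46551² − 209·3220² = 1 ✓

46551 3220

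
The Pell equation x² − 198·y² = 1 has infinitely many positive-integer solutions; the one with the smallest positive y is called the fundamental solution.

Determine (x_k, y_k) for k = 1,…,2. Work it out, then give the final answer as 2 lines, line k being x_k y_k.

d=198: √d = [14; 14,28] (ℓ=2, even), read p_1/q_1
step 0: (14, 1)  from 14·(1,0) + (0,1)
step 1: (197, 14)  from 14·(14,1) + (1,0)
fundamental: x₁=197, y₁=14  (since 38809 − 198·196 = 1)
(x_2, y_2) = (197·197 + 198·14·14, 197·14 + 14·197) = (77617, 5516)

197 14
77617 5516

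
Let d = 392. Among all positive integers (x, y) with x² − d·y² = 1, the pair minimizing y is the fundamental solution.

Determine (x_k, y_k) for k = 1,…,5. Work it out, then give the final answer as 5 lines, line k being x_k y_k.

√392 → a₀=19, period (1,3,1,38); ℓ=4 even so k=3
a_0=19:  p_0=19·1+0=19,  q_0=19·0+1=1
a_1=1:  p_1=1·19+1=20,  q_1=1·1+0=1
a_2=3:  p_2=3·20+19=79,  q_2=3·1+1=4
a_3=1:  p_3=1·79+20=99,  q_3=1·4+1=5
→ (99, 5).  Check: 99²=9801, 392·5²=9800, difference 1.
(x_2, y_2) = (99·99 + 392·5·5, 99·5 + 5·99) = (19601, 990)
(x_3, y_3) = (99·19601 + 392·5·990, 99·990 + 5·19601) = (3880899, 196015)
(x_4, y_4) = (99·3880899 + 392·5·196015, 99·196015 + 5·3880899) = (768398401, 38809980)
(x_5, y_5) = (99·768398401 + 392·5·38809980, 99·38809980 + 5·768398401) = (152139002499, 7684180025)

99 5
19601 990
3880899 196015
768398401 38809980
152139002499 7684180025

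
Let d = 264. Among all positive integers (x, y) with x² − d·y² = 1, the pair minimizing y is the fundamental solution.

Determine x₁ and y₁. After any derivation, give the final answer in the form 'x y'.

65 4

[16; 4,32] for √264; ℓ=2 ⇒ convergent index 1
a_0=16:  p_0=16·1+0=16,  q_0=16·0+1=1
a_1=4:  p_1=4·16+1=65,  q_1=4·1+0=4
fundamental: x₁=65, y₁=4  (since 4225 − 264·16 = 1)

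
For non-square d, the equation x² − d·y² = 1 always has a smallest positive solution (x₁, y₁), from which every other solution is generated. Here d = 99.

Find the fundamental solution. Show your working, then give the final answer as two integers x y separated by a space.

√99 → a₀=9, period (1,18); ℓ=2 even so k=1
k=0  a_k=9  p_k/q_k = 9/1
k=1  a_k=1  p_k/q_k = 10/1
→ (10, 1).  Check: 10²=100, 99·1²=99, difference 1.

10 1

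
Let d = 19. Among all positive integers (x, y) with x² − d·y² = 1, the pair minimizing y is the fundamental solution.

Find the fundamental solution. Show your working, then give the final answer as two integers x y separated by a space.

√19 → a₀=4, period (2,1,3,1,2,8); ℓ=6 even so k=5
step 0: (4, 1)  from 4·(1,0) + (0,1)
…
step 4: (61, 14)  from 1·(48,11) + (13,3)
step 5: (170, 39)  from 2·(61,14) + (48,11)
→ (170, 39).  Check: 170²=28900, 19·39²=28899, difference 1.

170 39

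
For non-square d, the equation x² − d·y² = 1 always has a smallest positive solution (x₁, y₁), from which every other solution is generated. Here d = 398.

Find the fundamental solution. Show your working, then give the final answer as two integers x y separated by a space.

399 20

[19; 1,18,1,38] for √398; ℓ=4 ⇒ convergent index 3
a_0=19:  p_0=19·1+0=19,  q_0=19·0+1=1
…
a_2=18:  p_2=18·20+19=379,  q_2=18·1+1=19
a_3=1:  p_3=1·379+20=399,  q_3=1·19+1=20
(x₁, y₁) = (399, 20);  399² − 398·20² = 1 ✓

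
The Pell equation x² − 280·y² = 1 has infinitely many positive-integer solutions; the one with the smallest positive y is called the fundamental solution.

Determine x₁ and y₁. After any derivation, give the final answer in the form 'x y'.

d=280: √d = [16; 1,2,1,2,1,32] (ℓ=6, even), read p_5/q_5
a_0=16:  p_0=16·1+0=16,  q_0=16·0+1=1
a_1=1:  p_1=1·16+1=17,  q_1=1·1+0=1
…
a_3=1:  p_3=1·50+17=67,  q_3=1·3+1=4
a_4=2:  p_4=2·67+50=184,  q_4=2·4+3=11
a_5=1:  p_5=1·184+67=251,  q_5=1·11+4=15
fundamental: x₁=251, y₁=15  (since 63001 − 280·225 = 1)

251 15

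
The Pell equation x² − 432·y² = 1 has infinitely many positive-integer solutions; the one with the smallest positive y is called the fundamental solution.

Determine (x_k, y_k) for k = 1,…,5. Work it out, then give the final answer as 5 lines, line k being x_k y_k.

[20; 1,3,1,1,1,3,1,40] for √432; ℓ=8 ⇒ convergent index 7
a_0=20:  p_0=20·1+0=20,  q_0=20·0+1=1
a_1=1:  p_1=1·20+1=21,  q_1=1·1+0=1
a_2=3:  p_2=3·21+20=83,  q_2=3·1+1=4
a_3=1:  p_3=1·83+21=104,  q_3=1·4+1=5
…
a_6=3:  p_6=3·291+187=1060,  q_6=3·14+9=51
a_7=1:  p_7=1·1060+291=1351,  q_7=1·51+14=65
→ (1351, 65).  Check: 1351²=1825201, 432·65²=1825200, difference 1.
(x_2, y_2) = (1351·1351 + 432·65·65, 1351·65 + 65·1351) = (3650401, 175630)
(x_3, y_3) = (1351·3650401 + 432·65·175630, 1351·175630 + 65·3650401) = (9863382151, 474552195)
(x_4, y_4) = (1351·9863382151 + 432·65·474552195, 1351·474552195 + 65·9863382151) = (26650854921601, 1282239855260)
(x_5, y_5) = (1351·26650854921601 + 432·65·1282239855260, 1351·1282239855260 + 65·26650854921601) = (72010600134783751, 3464611614360325)

1351 65
3650401 175630
9863382151 474552195
26650854921601 1282239855260
72010600134783751 3464611614360325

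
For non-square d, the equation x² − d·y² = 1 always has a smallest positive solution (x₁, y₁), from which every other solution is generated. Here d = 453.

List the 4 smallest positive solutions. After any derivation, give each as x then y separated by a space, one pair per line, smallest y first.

[21; 3,1,1,10,14,10,1,1,3,42] for √453; ℓ=10 ⇒ convergent index 9
a_0=21:  p_0=21·1+0=21,  q_0=21·0+1=1
a_1=3:  p_1=3·21+1=64,  q_1=3·1+0=3
a_2=1:  p_2=1·64+21=85,  q_2=1·3+1=4
a_3=1:  p_3=1·85+64=149,  q_3=1·4+3=7
…
a_5=14:  p_5=14·1575+149=22199,  q_5=14·74+7=1043
…
a_7=1:  p_7=1·223565+22199=245764,  q_7=1·10504+1043=11547
a_8=1:  p_8=1·245764+223565=469329,  q_8=1·11547+10504=22051
a_9=3:  p_9=3·469329+245764=1653751,  q_9=3·22051+11547=77700
(x₁, y₁) = (1653751, 77700);  1653751² − 453·77700² = 1 ✓
n=2: (1653751,77700)∘(1653751,77700) = (1653751·1653751+453·77700·77700, 1653751·77700+77700·1653751) = (5469784740001,256992905400)
n=3: (5469784740001,256992905400)∘(1653751,77700) = (1653751·5469784740001+453·77700·256992905400, 1653751·256992905400+77700·5469784740001) = (18091323967121133751,850004548596233100)
n=4: (18091323967121133751,850004548596233100)∘(1653751,77700) = (1653751·18091323967121133751+453·77700·850004548596233100, 1653751·850004548596233100+77700·18091323967121133751) = (59837090203895614338960001,2811391744490881177810800)

1653751 77700
5469784740001 256992905400
18091323967121133751 850004548596233100
59837090203895614338960001 2811391744490881177810800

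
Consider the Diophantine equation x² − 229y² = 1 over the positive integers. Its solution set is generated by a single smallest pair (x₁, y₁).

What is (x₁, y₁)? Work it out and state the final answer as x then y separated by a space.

[15; 7,1,1,7,30] for √229; ℓ=5 ⇒ convergent index 9
a_0=15:  p_0=15·1+0=15,  q_0=15·0+1=1
…
a_4=7:  p_4=7·227+121=1710,  q_4=7·15+8=113
a_5=30:  p_5=30·1710+227=51527,  q_5=30·113+15=3405
…
a_7=1:  p_7=1·362399+51527=413926,  q_7=1·23948+3405=27353
a_8=1:  p_8=1·413926+362399=776325,  q_8=1·27353+23948=51301
a_9=7:  p_9=7·776325+413926=5848201,  q_9=7·51301+27353=386460
fundamental: x₁=5848201, y₁=386460  (since 34201454936401 − 229·149351331600 = 1)

5848201 386460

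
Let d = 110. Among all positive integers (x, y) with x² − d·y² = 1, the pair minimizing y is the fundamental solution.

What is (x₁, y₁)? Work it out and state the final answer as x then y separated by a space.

21 2

d=110: √d = [10; 2,20] (ℓ=2, even), read p_1/q_1
step 0: (10, 1)  from 10·(1,0) + (0,1)
step 1: (21, 2)  from 2·(10,1) + (1,0)
(x₁, y₁) = (21, 2);  21² − 110·2² = 1 ✓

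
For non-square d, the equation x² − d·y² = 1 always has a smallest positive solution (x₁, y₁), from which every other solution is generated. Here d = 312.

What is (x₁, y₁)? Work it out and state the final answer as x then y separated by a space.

[17; 1,1,1,34] for √312; ℓ=4 ⇒ convergent index 3
i=0: a=17 ⇒ p=17, q=1
i=1: a=1 ⇒ p=18, q=1
i=2: a=1 ⇒ p=35, q=2
i=3: a=1 ⇒ p=53, q=3
(x₁, y₁) = (53, 3);  53² − 312·3² = 1 ✓

53 3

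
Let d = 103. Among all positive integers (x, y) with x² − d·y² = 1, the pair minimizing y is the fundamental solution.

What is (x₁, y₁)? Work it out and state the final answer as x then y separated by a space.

[10; 6,1,2,1,1,9,1,1,2,1,6,20] for √103; ℓ=12 ⇒ convergent index 11
k=0  a_k=10  p_k/q_k = 10/1
k=1  a_k=6  p_k/q_k = 61/6
k=2  a_k=1  p_k/q_k = 71/7
…
k=4  a_k=1  p_k/q_k = 274/27
k=5  a_k=1  p_k/q_k = 477/47
k=6  a_k=9  p_k/q_k = 4567/450
k=7  a_k=1  p_k/q_k = 5044/497
…
k=10  a_k=1  p_k/q_k = 33877/3338
k=11  a_k=6  p_k/q_k = 227528/22419
(x₁, y₁) = (227528, 22419);  227528² − 103·22419² = 1 ✓

227528 22419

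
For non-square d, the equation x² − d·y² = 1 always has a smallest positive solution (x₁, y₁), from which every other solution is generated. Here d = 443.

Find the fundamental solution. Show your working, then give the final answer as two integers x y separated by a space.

442 21

[21; 21,42] for √443; ℓ=2 ⇒ convergent index 1
i=0: a=21 ⇒ p=21, q=1
i=1: a=21 ⇒ p=442, q=21
fundamental: x₁=442, y₁=21  (since 195364 − 443·441 = 1)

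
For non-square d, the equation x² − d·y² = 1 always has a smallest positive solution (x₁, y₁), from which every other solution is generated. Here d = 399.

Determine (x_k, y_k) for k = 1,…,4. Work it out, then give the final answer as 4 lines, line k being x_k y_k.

20 1
799 40
31940 1599
1276801 63920

√399 = [19; 1,38, …], period ℓ=2 (even) → k=1
i=0: a=19 ⇒ p=19, q=1
i=1: a=1 ⇒ p=20, q=1
→ (20, 1).  Check: 20²=400, 399·1²=399, difference 1.
(x_2, y_2) = (20·20 + 399·1·1, 20·1 + 1·20) = (799, 40)
(x_3, y_3) = (20·799 + 399·1·40, 20·40 + 1·799) = (31940, 1599)
(x_4, y_4) = (20·31940 + 399·1·1599, 20·1599 + 1·31940) = (1276801, 63920)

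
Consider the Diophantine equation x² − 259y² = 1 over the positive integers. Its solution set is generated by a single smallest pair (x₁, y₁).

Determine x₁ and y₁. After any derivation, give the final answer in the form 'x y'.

√259 → a₀=16, period (10,1,2,3,4,3,2,1,10,32); ℓ=10 even so k=9
i=0: a=16 ⇒ p=16, q=1
…
i=3: a=2 ⇒ p=515, q=32
i=4: a=3 ⇒ p=1722, q=107
i=5: a=4 ⇒ p=7403, q=460
…
i=8: a=1 ⇒ p=79196, q=4921
i=9: a=10 ⇒ p=847225, q=52644
fundamental: x₁=847225, y₁=52644  (since 717790200625 − 259·2771390736 = 1)

847225 52644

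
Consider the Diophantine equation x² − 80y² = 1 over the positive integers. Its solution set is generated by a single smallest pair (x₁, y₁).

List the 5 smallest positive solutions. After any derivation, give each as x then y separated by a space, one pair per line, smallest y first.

√80 → a₀=8, period (1,16); ℓ=2 even so k=1
a_0=8:  p_0=8·1+0=8,  q_0=8·0+1=1
a_1=1:  p_1=1·8+1=9,  q_1=1·1+0=1
fundamental: x₁=9, y₁=1  (since 81 − 80·1 = 1)
(9+1√80)^2 = 161 + 18√80
(9+1√80)^3 = 2889 + 323√80
(9+1√80)^4 = 51841 + 5796√80
(9+1√80)^5 = 930249 + 104005√80

9 1
161 18
2889 323
51841 5796
930249 104005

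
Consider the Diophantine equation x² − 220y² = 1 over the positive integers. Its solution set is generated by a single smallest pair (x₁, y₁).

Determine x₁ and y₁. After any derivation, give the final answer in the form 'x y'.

[14; 1,4,1,28] for √220; ℓ=4 ⇒ convergent index 3
i=0: a=14 ⇒ p=14, q=1
i=1: a=1 ⇒ p=15, q=1
i=2: a=4 ⇒ p=74, q=5
i=3: a=1 ⇒ p=89, q=6
fundamental: x₁=89, y₁=6  (since 7921 − 220·36 = 1)

89 6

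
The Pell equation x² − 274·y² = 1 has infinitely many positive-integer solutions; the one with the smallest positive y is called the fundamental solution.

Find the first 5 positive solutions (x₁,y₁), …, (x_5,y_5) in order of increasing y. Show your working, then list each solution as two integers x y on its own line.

√274 → a₀=16, period (1,1,4,4,1,1,32); ℓ=7 odd so k=13
i=0: a=16 ⇒ p=16, q=1
…
i=4: a=4 ⇒ p=629, q=38
…
i=9: a=1 ⇒ p=93011, q=5619
…
i=12: a=1 ⇒ p=2189276, q=132259
i=13: a=1 ⇒ p=3959299, q=239190
fundamental: x₁=3959299, y₁=239190  (since 15676048571401 − 274·57211856100 = 1)
n=2: (3959299,239190)∘(3959299,239190) = (3959299·3959299+274·239190·239190, 3959299·239190+239190·3959299) = (31352097142801,1894049455620)
n=3: (31352097142801,1894049455620)∘(3959299,239190) = (3959299·31352097142801+274·239190·1894049455620, 3959299·1894049455620+239190·31352097142801) = (248264653730785753699,14998216231173381570)
n=4: (248264653730785753699,14998216231173381570)∘(3959299,239190) = (3959299·248264653730785753699+274·239190·14998216231173381570, 3959299·14998216231173381570+239190·248264653730785753699) = (1965907990503261255572251201,118764845051735182903983240)
n=5: (1965907990503261255572251201,118764845051735182903983240)∘(3959299,239190) = (3959299·1965907990503261255572251201+274·239190·118764845051735182903983240, 3959299·118764845051735182903983240+239190·1965907990503261255572251201) = (15567235081782895307198186429982499,940451064496965117656884702915950)

3959299 239190
31352097142801 1894049455620
248264653730785753699 14998216231173381570
1965907990503261255572251201 118764845051735182903983240
15567235081782895307198186429982499 940451064496965117656884702915950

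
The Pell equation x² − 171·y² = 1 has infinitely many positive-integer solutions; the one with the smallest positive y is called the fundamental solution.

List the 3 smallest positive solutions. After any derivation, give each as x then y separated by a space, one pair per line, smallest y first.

170 13
57799 4420
19651490 1502787

√171 = [13; 13,26, …], period ℓ=2 (even) → k=1
a_0=13:  p_0=13·1+0=13,  q_0=13·0+1=1
a_1=13:  p_1=13·13+1=170,  q_1=13·1+0=13
fundamental: x₁=170, y₁=13  (since 28900 − 171·169 = 1)
k=2:  x_2 = 170·170+171·13·13 = 57799,  y_2 = 170·13+13·170 = 4420
k=3:  x_3 = 170·57799+171·13·4420 = 19651490,  y_3 = 170·4420+13·57799 = 1502787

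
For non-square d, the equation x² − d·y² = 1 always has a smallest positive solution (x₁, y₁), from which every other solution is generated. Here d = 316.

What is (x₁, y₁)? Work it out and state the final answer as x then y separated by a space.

12799 720

√316 → a₀=17, period (1,3,2,8,2,3,1,34); ℓ=8 even so k=7
a_0=17:  p_0=17·1+0=17,  q_0=17·0+1=1
a_1=1:  p_1=1·17+1=18,  q_1=1·1+0=1
a_2=3:  p_2=3·18+17=71,  q_2=3·1+1=4
a_3=2:  p_3=2·71+18=160,  q_3=2·4+1=9
…
a_6=3:  p_6=3·2862+1351=9937,  q_6=3·161+76=559
a_7=1:  p_7=1·9937+2862=12799,  q_7=1·559+161=720
→ (12799, 720).  Check: 12799²=163814401, 316·720²=163814400, difference 1.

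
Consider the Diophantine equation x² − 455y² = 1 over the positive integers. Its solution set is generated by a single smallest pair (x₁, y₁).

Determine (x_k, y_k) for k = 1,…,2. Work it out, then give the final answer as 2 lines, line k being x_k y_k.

[21; 3,42] for √455; ℓ=2 ⇒ convergent index 1
i=0: a=21 ⇒ p=21, q=1
i=1: a=3 ⇒ p=64, q=3
→ (64, 3).  Check: 64²=4096, 455·3²=4095, difference 1.
k=2:  x_2 = 64·64+455·3·3 = 8191,  y_2 = 64·3+3·64 = 384

64 3
8191 384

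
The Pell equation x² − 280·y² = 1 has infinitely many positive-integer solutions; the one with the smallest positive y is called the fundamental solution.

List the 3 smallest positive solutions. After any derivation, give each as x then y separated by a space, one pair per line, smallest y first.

251 15
126001 7530
63252251 3780045

√280 → a₀=16, period (1,2,1,2,1,32); ℓ=6 even so k=5
step 0: (16, 1)  from 16·(1,0) + (0,1)
…
step 3: (67, 4)  from 1·(50,3) + (17,1)
step 4: (184, 11)  from 2·(67,4) + (50,3)
step 5: (251, 15)  from 1·(184,11) + (67,4)
fundamental: x₁=251, y₁=15  (since 63001 − 280·225 = 1)
(x_2, y_2) = (251·251 + 280·15·15, 251·15 + 15·251) = (126001, 7530)
(x_3, y_3) = (251·126001 + 280·15·7530, 251·7530 + 15·126001) = (63252251, 3780045)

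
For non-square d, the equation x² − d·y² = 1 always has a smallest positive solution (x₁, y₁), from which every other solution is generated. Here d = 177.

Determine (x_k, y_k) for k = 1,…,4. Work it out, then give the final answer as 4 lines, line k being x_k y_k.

62423 4692
7793261857 585777432
972957569736599 73131969270780
121469860743542176897 9130233834994022448

√177 = [13; 3,3,2,8,2,3,3,26, …], period ℓ=8 (even) → k=7
a_0=13:  p_0=13·1+0=13,  q_0=13·0+1=1
…
a_2=3:  p_2=3·40+13=133,  q_2=3·3+1=10
a_3=2:  p_3=2·133+40=306,  q_3=2·10+3=23
…
a_6=3:  p_6=3·5468+2581=18985,  q_6=3·411+194=1427
a_7=3:  p_7=3·18985+5468=62423,  q_7=3·1427+411=4692
fundamental: x₁=62423, y₁=4692  (since 3896630929 − 177·22014864 = 1)
(62423+4692√177)^2 = 7793261857 + 585777432√177
(62423+4692√177)^3 = 972957569736599 + 73131969270780√177
(62423+4692√177)^4 = 121469860743542176897 + 9130233834994022448√177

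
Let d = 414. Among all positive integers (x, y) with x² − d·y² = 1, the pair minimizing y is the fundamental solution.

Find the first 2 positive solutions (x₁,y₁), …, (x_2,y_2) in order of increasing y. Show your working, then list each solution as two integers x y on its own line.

d=414: √d = [20; 2,1,7,2,7,1,2,40] (ℓ=8, even), read p_7/q_7
step 0: (20, 1)  from 20·(1,0) + (0,1)
step 1: (41, 2)  from 2·(20,1) + (1,0)
…
step 3: (468, 23)  from 7·(61,3) + (41,2)
step 4: (997, 49)  from 2·(468,23) + (61,3)
step 5: (7447, 366)  from 7·(997,49) + (468,23)
step 6: (8444, 415)  from 1·(7447,366) + (997,49)
step 7: (24335, 1196)  from 2·(8444,415) + (7447,366)
fundamental: x₁=24335, y₁=1196  (since 592192225 − 414·1430416 = 1)
n=2: (24335,1196)∘(24335,1196) = (24335·24335+414·1196·1196, 24335·1196+1196·24335) = (1184384449,58209320)

24335 1196
1184384449 58209320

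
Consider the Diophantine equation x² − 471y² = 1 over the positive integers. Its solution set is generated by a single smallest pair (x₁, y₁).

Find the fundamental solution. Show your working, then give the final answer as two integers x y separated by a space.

√471 = [21; 1,2,2,1,3,…,2,1,42, …], period ℓ=14 (even) → k=13
i=0: a=21 ⇒ p=21, q=1
…
i=2: a=2 ⇒ p=65, q=3
i=3: a=2 ⇒ p=152, q=7
i=4: a=1 ⇒ p=217, q=10
i=5: a=3 ⇒ p=803, q=37
i=6: a=4 ⇒ p=3429, q=158
i=7: a=14 ⇒ p=48809, q=2249
…
i=9: a=3 ⇒ p=644804, q=29711
i=10: a=1 ⇒ p=843469, q=38865
…
i=12: a=2 ⇒ p=5506953, q=253747
i=13: a=1 ⇒ p=7838695, q=361188
→ (7838695, 361188).  Check: 7838695²=61445139303025, 471·361188²=61445139303024, difference 1.

7838695 361188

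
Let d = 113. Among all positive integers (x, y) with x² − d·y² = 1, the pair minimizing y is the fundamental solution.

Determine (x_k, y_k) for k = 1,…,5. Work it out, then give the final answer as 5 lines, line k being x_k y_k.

√113 = [10; 1,1,1,2,2,1,1,1,20, …], period ℓ=9 (odd) → k=17
a_0=10:  p_0=10·1+0=10,  q_0=10·0+1=1
a_1=1:  p_1=1·10+1=11,  q_1=1·1+0=1
…
a_5=2:  p_5=2·85+32=202,  q_5=2·8+3=19
…
a_11=1:  p_11=1·16785+16009=32794,  q_11=1·1579+1506=3085
a_12=1:  p_12=1·32794+16785=49579,  q_12=1·3085+1579=4664
a_13=2:  p_13=2·49579+32794=131952,  q_13=2·4664+3085=12413
…
a_15=1:  p_15=1·313483+131952=445435,  q_15=1·29490+12413=41903
a_16=1:  p_16=1·445435+313483=758918,  q_16=1·41903+29490=71393
a_17=1:  p_17=1·758918+445435=1204353,  q_17=1·71393+41903=113296
→ (1204353, 113296).  Check: 1204353²=1450466148609, 113·113296²=1450466148608, difference 1.
(x_2, y_2) = (1204353·1204353 + 113·113296·113296, 1204353·113296 + 113296·1204353) = (2900932297217, 272896754976)
(x_3, y_3) = (1204353·2900932297217 + 113·113296·272896754976, 1204353·272896754976 + 113296·2900932297217) = (6987493029899166849, 657328051091107760)
(x_4, y_4) = (1204353·6987493029899166849 + 113·113296·657328051091107760, 1204353·657328051091107760 + 113296·6987493029899166849) = (16830816386073401651890177, 1583310020631184911403584)
(x_5, y_5) = (1204353·16830816386073401651890177 + 113·113296·1583310020631184911403584, 1204353·1583310020631184911403584 + 113296·16830816386073401651890177) = (40540488414026331506287881514113, 3813728346553801555156190094544)

1204353 113296
2900932297217 272896754976
6987493029899166849 657328051091107760
16830816386073401651890177 1583310020631184911403584
40540488414026331506287881514113 3813728346553801555156190094544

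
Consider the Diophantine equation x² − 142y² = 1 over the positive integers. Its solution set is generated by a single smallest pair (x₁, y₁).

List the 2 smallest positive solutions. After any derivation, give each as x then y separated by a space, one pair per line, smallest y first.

143 12
40897 3432

d=142: √d = [11; 1,10,1,22] (ℓ=4, even), read p_3/q_3
i=0: a=11 ⇒ p=11, q=1
i=1: a=1 ⇒ p=12, q=1
i=2: a=10 ⇒ p=131, q=11
i=3: a=1 ⇒ p=143, q=12
(x₁, y₁) = (143, 12);  143² − 142·12² = 1 ✓
(143+12√142)^2 = 40897 + 3432√142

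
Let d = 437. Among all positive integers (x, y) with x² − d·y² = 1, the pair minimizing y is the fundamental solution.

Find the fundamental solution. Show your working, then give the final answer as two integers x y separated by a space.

√437 = [20; 1,9,2,9,1,40, …], period ℓ=6 (even) → k=5
a_0=20:  p_0=20·1+0=20,  q_0=20·0+1=1
…
a_2=9:  p_2=9·21+20=209,  q_2=9·1+1=10
a_3=2:  p_3=2·209+21=439,  q_3=2·10+1=21
a_4=9:  p_4=9·439+209=4160,  q_4=9·21+10=199
a_5=1:  p_5=1·4160+439=4599,  q_5=1·199+21=220
fundamental: x₁=4599, y₁=220  (since 21150801 − 437·48400 = 1)

4599 220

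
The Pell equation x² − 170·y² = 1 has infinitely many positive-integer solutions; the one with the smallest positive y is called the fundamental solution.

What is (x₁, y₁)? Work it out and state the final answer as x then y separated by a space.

√170 → a₀=13, period (26); ℓ=1 odd so k=1
step 0: (13, 1)  from 13·(1,0) + (0,1)
step 1: (339, 26)  from 26·(13,1) + (1,0)
→ (339, 26).  Check: 339²=114921, 170·26²=114920, difference 1.

339 26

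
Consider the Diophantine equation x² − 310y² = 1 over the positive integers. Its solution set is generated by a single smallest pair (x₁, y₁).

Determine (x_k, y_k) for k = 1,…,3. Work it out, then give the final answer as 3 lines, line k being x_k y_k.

√310 = [17; 1,1,1,1,5,…,1,1,34, …], period ℓ=16 (even) → k=15
a_0=17:  p_0=17·1+0=17,  q_0=17·0+1=1
…
a_4=1:  p_4=1·53+35=88,  q_4=1·3+2=5
…
a_14=1:  p_14=1·333702+181315=515017,  q_14=1·18953+10298=29251
a_15=1:  p_15=1·515017+333702=848719,  q_15=1·29251+18953=48204
→ (848719, 48204).  Check: 848719²=720323940961, 310·48204²=720323940960, difference 1.
n=2: (848719,48204)∘(848719,48204) = (848719·848719+310·48204·48204, 848719·48204+48204·848719) = (1440647881921,81823301352)
n=3: (1440647881921,81823301352)∘(848719,48204) = (848719·1440647881921+310·48204·81823301352, 848719·81823301352+48204·1440647881921) = (2445410459391369679,138889981000287972)

848719 48204
1440647881921 81823301352
2445410459391369679 138889981000287972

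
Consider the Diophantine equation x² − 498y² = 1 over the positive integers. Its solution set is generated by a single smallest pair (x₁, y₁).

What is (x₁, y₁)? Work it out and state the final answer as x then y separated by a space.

√498 → a₀=22, period (3,6,22,6,3,44); ℓ=6 even so k=5
step 0: (22, 1)  from 22·(1,0) + (0,1)
step 1: (67, 3)  from 3·(22,1) + (1,0)
step 2: (424, 19)  from 6·(67,3) + (22,1)
step 3: (9395, 421)  from 22·(424,19) + (67,3)
step 4: (56794, 2545)  from 6·(9395,421) + (424,19)
step 5: (179777, 8056)  from 3·(56794,2545) + (9395,421)
(x₁, y₁) = (179777, 8056);  179777² − 498·8056² = 1 ✓

179777 8056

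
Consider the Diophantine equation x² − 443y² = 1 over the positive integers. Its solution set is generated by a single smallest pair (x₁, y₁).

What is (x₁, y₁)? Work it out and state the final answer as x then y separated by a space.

√443 = [21; 21,42, …], period ℓ=2 (even) → k=1
i=0: a=21 ⇒ p=21, q=1
i=1: a=21 ⇒ p=442, q=21
fundamental: x₁=442, y₁=21  (since 195364 − 443·441 = 1)

442 21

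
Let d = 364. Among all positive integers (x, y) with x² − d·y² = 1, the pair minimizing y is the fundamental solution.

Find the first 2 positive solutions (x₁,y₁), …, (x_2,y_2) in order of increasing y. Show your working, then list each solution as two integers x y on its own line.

4954951 259710
49103078824801 2573700648420

√364 → a₀=19, period (12,1,2,3,1,8,1,3,2,1,12,38); ℓ=12 even so k=11
i=0: a=19 ⇒ p=19, q=1
…
i=2: a=1 ⇒ p=248, q=13
i=3: a=2 ⇒ p=725, q=38
i=4: a=3 ⇒ p=2423, q=127
…
i=6: a=8 ⇒ p=27607, q=1447
i=7: a=1 ⇒ p=30755, q=1612
…
i=9: a=2 ⇒ p=270499, q=14178
i=10: a=1 ⇒ p=390371, q=20461
i=11: a=12 ⇒ p=4954951, q=259710
(x₁, y₁) = (4954951, 259710);  4954951² − 364·259710² = 1 ✓
k=2:  x_2 = 4954951·4954951+364·259710·259710 = 49103078824801,  y_2 = 4954951·259710+259710·4954951 = 2573700648420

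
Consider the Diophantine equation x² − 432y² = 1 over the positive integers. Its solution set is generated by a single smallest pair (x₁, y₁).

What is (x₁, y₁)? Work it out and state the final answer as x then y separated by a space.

1351 65

√432 → a₀=20, period (1,3,1,1,1,3,1,40); ℓ=8 even so k=7
a_0=20:  p_0=20·1+0=20,  q_0=20·0+1=1
…
a_2=3:  p_2=3·21+20=83,  q_2=3·1+1=4
…
a_4=1:  p_4=1·104+83=187,  q_4=1·5+4=9
a_5=1:  p_5=1·187+104=291,  q_5=1·9+5=14
a_6=3:  p_6=3·291+187=1060,  q_6=3·14+9=51
a_7=1:  p_7=1·1060+291=1351,  q_7=1·51+14=65
fundamental: x₁=1351, y₁=65  (since 1825201 − 432·4225 = 1)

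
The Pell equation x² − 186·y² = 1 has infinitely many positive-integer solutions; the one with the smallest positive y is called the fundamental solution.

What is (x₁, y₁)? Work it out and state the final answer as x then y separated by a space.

7501 550

√186 → a₀=13, period (1,1,1,3,4,3,1,1,1,26); ℓ=10 even so k=9
i=0: a=13 ⇒ p=13, q=1
i=1: a=1 ⇒ p=14, q=1
i=2: a=1 ⇒ p=27, q=2
i=3: a=1 ⇒ p=41, q=3
…
i=5: a=4 ⇒ p=641, q=47
i=6: a=3 ⇒ p=2073, q=152
…
i=8: a=1 ⇒ p=4787, q=351
i=9: a=1 ⇒ p=7501, q=550
→ (7501, 550).  Check: 7501²=56265001, 186·550²=56265000, difference 1.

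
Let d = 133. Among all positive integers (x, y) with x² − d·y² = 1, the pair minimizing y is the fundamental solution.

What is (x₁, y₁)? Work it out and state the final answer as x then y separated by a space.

[11; 1,1,7,5,1,…,1,1,22] for √133; ℓ=16 ⇒ convergent index 15
step 0: (11, 1)  from 11·(1,0) + (0,1)
…
step 4: (888, 77)  from 5·(173,15) + (23,2)
step 5: (1061, 92)  from 1·(888,77) + (173,15)
step 6: (1949, 169)  from 1·(1061,92) + (888,77)
step 7: (3010, 261)  from 1·(1949,169) + (1061,92)
step 8: (7969, 691)  from 2·(3010,261) + (1949,169)
…
step 13: (1210008, 104921)  from 7·(168583,14618) + (29927,2595)
step 14: (1378591, 119539)  from 1·(1210008,104921) + (168583,14618)
step 15: (2588599, 224460)  from 1·(1378591,119539) + (1210008,104921)
→ (2588599, 224460).  Check: 2588599²=6700844782801, 133·224460²=6700844782800, difference 1.

2588599 224460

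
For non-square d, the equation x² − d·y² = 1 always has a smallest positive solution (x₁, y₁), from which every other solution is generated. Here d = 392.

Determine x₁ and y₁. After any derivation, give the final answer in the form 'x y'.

99 5

d=392: √d = [19; 1,3,1,38] (ℓ=4, even), read p_3/q_3
i=0: a=19 ⇒ p=19, q=1
…
i=2: a=3 ⇒ p=79, q=4
i=3: a=1 ⇒ p=99, q=5
fundamental: x₁=99, y₁=5  (since 9801 − 392·25 = 1)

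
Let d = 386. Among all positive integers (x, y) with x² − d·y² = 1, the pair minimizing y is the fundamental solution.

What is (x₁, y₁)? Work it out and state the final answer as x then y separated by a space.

[19; 1,1,1,4,1,18,1,4,1,1,1,38] for √386; ℓ=12 ⇒ convergent index 11
step 0: (19, 1)  from 19·(1,0) + (0,1)
…
step 3: (59, 3)  from 1·(39,2) + (20,1)
…
step 9: (39392, 2005)  from 1·(32771,1668) + (6621,337)
step 10: (72163, 3673)  from 1·(39392,2005) + (32771,1668)
step 11: (111555, 5678)  from 1·(72163,3673) + (39392,2005)
fundamental: x₁=111555, y₁=5678  (since 12444518025 − 386·32239684 = 1)

111555 5678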